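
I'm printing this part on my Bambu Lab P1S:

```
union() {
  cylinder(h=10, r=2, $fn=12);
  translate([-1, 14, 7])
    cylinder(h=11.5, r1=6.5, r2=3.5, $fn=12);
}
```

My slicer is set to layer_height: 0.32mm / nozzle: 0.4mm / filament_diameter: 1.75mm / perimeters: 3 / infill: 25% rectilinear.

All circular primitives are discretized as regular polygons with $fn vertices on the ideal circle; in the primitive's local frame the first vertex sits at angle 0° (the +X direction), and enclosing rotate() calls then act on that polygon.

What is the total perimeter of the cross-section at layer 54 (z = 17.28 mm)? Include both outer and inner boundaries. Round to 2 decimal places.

At z = 17.28 mm: the cylinder is not intersected at this z (z outside [0, 10]); the cone at (-1, 14) (r1=6.5→r2=3.5) has section circumradius 3.818 here — a regular 12-gon (perimeter = 2·12·3.818·sin(180°/12) = 23.72 mm); Combining (union): only the cone at (-1, 14) is present, so the union is just that shape — boundary = 23.72 mm. Overall, the cross-section is a single solid region. Total boundary length (outer) = 23.72 mm.

23.72 mm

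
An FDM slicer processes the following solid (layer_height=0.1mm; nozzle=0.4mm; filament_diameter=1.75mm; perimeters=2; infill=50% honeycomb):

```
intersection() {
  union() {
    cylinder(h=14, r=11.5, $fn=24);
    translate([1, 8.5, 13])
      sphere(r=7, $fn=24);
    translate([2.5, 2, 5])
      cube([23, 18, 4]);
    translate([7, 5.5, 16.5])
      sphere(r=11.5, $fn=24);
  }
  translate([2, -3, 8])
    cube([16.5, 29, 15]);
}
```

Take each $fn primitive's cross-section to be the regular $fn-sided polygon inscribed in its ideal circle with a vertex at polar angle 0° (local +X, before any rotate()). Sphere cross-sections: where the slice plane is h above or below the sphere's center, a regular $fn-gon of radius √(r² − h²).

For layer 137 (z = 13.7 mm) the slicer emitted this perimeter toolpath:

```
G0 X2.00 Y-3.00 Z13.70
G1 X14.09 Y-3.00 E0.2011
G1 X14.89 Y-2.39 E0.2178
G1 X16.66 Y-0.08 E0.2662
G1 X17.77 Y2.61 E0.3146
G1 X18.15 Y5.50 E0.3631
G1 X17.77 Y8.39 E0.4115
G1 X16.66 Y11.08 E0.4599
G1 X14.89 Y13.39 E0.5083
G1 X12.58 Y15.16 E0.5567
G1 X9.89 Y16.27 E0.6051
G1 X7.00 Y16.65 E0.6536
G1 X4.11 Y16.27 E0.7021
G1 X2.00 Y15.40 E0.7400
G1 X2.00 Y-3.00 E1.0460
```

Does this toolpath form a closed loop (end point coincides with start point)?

yes

Start point (G0): (2.00, -3.00). End point (last G1): the path returns to the start — closed.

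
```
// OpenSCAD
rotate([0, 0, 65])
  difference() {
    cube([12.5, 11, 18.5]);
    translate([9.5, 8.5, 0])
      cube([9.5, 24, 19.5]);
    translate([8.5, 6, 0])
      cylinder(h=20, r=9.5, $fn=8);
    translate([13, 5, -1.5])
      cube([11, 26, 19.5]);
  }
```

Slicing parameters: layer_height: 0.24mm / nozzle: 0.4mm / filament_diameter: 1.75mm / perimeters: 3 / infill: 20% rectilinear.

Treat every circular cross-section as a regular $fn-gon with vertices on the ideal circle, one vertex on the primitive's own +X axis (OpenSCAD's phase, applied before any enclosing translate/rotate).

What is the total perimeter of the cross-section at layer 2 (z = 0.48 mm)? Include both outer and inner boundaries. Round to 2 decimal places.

At z = 0.48 mm: the cube is present — its section is the full 12.5×11 rectangle (perimeter 47.00 mm); the cube at (9.5, 8.5) is present — its section is the full 9.5×24 rectangle (perimeter 67.00 mm); the r=9.5 cylinder at (8.5, 6) gives a regular 8-gon of circumradius 9.5 (constant along its height) (perimeter = 2·8·9.500·sin(180°/8) = 58.17 mm); the 11×26 cube at (13, 5) contributes its full rectangle (perimeter 74.00 mm); Subtracting the remaining from the first: starting from the 12.5×11 cube, the 9.5×24 cube at (9.5, 8.5) partially overlaps it — only the 7.50 mm² overlap (of its 228.00 mm²) is removed, clipping the outline; the r=9.5 cylinder at (8.5, 6) partially overlaps it — only the 125.95 mm² overlap (of its 255.27 mm²) is removed, clipping the outline; the 11×26 cube at (13, 5) misses the remaining region (no effect) — boundary = 15.41 mm; (whole slice rotated 65° about Z — lengths, areas and connectivity unchanged). Overall, the cross-section has 2 separate islands. Total boundary length (outer) = 15.41 mm.

15.41 mm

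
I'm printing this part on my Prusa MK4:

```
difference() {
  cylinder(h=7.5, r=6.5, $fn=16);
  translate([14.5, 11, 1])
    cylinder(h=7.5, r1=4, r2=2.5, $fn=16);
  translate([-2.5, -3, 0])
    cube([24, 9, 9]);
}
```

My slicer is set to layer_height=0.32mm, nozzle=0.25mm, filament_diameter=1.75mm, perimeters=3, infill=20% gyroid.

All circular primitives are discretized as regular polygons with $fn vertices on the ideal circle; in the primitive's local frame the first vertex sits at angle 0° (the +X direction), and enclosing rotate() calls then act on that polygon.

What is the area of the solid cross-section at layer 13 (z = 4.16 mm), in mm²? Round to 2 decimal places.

At z = 4.16 mm: the r=6.5 cylinder gives a regular 16-gon of circumradius 6.5 (constant along its height) (area = (16/2)·6.500²·sin(360°/16) = 129.35 mm²); the cone at (14.5, 11): at t=0.421 of its height the radius interpolates to r₁+(r₂−r₁)t = 3.368, giving a regular 16-gon of that circumradius (area = (16/2)·3.368²·sin(360°/16) = 34.73 mm²); the cube at (-2.5, -3) is present — its section is the full 24×9 rectangle (area 216.00 mm²); After the difference (first − rest): starting from the r=6.5 cylinder (129.35 mm²), the cone at (14.5, 11) misses the remaining region (no effect); the 24×9 cube at (-2.5, -3) partially overlaps it — only the 72.75 mm² overlap (of its 216.00 mm²) is removed, clipping the outline — area = 56.60 mm². Overall, the cross-section has 2 separate islands. Net area = 56.60 mm².

56.60 mm²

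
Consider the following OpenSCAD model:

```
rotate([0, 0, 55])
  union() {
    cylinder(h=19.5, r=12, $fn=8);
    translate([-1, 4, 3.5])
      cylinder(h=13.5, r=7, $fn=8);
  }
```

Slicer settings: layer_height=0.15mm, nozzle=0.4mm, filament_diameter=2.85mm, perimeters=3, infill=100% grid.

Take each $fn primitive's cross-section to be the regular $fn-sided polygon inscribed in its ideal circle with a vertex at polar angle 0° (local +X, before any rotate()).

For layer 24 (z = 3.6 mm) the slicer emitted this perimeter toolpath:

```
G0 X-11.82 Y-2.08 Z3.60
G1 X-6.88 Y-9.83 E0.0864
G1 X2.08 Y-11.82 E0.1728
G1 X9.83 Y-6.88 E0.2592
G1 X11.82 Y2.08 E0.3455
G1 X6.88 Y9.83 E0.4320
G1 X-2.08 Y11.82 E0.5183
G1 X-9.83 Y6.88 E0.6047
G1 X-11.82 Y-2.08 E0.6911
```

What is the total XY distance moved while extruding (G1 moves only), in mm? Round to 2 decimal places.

73.48 mm

Sum the Euclidean lengths of each G1 segment: total = 73.48 mm.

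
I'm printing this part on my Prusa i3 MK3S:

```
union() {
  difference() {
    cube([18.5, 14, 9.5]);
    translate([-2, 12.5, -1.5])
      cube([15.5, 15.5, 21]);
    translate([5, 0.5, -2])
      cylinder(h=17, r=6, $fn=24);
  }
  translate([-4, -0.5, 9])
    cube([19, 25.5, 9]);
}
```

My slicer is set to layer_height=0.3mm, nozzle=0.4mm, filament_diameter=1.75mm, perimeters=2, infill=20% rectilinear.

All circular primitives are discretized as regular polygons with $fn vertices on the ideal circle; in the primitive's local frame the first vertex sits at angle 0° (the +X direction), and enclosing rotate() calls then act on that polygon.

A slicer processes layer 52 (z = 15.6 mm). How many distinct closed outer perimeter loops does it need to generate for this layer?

At z = 15.6 mm: the cube is not intersected at this z (z outside [0, 9.5]); the cube at (-2, 12.5) is present — its section is the full 15.5×15.5 rectangle; the cylinder at (5, 0.5) does not reach this height (z outside [-2, 15]); Taking the first minus the rest: the first operand is absent here, so nothing remains; the cube at (-4, -0.5) is present — its section is the full 19×25.5 rectangle; Taking the union: only the 19×25.5 cube at (-4, -0.5) is present, so the union is just that shape — 1 connected region. The result has 1 disconnected region.

1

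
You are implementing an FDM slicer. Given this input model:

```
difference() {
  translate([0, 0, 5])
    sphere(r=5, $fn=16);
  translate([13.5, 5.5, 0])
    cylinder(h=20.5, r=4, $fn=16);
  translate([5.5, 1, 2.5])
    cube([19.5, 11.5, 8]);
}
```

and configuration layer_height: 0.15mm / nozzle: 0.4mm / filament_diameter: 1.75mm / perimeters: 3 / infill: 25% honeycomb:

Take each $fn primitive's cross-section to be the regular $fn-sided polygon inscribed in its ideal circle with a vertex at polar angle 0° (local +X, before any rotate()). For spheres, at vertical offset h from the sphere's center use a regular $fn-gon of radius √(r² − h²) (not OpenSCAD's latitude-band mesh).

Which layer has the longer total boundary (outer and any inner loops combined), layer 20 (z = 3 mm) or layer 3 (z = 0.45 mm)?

layer 20 (z = 3 mm)

Layer 20 (z = 3): the r=5 sphere contributes a regular 16-gon of circumradius √(5²−2²) = 4.583 (perimeter = 2·16·4.583·sin(180°/16) = 28.61 mm); the r=4 cylinder at (13.5, 5.5) gives a regular 16-gon of circumradius 4 (constant along its height) (perimeter = 2·16·4.000·sin(180°/16) = 24.97 mm); the cube at (5.5, 1) (footprint 19.5×11.5) is included at this height (perimeter 62.00 mm); Taking the first minus the rest: starting from the r=5 sphere, the r=4 cylinder at (13.5, 5.5) misses the remaining region (no effect); the 19.5×11.5 cube at (5.5, 1) misses the remaining region (no effect) — boundary = 28.61 mm. So its perimeter = 28.61 mm. Layer 3 (z = 0.45): the r=5 sphere contributes a regular 16-gon of circumradius √(5²−4.55²) = 2.073 (perimeter = 2·16·2.073·sin(180°/16) = 12.94 mm); the r=4 cylinder at (13.5, 5.5) contributes a regular 16-gon of circumradius 4 (perimeter = 2·16·4.000·sin(180°/16) = 24.97 mm); the cube at (5.5, 1) is absent (z outside [2.5, 10.5]); After the difference (first − rest): starting from the r=5 sphere, the r=4 cylinder at (13.5, 5.5) misses the remaining region (no effect) — boundary = 12.94 mm. So its perimeter = 12.94 mm. Layer 20 is larger (28.61 vs 12.94 mm).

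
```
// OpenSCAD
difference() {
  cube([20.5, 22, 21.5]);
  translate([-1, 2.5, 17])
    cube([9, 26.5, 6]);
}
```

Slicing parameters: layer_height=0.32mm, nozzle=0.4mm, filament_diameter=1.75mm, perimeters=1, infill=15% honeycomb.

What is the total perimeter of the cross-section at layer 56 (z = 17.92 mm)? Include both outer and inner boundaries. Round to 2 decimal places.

At z = 17.92 mm: the cube (footprint 20.5×22) is included at this height (perimeter 85.00 mm); the 9×26.5 cube at (-1, 2.5) contributes its full rectangle (perimeter 71.00 mm); After the difference (first − rest): starting from the 20.5×22 cube, the 9×26.5 cube at (-1, 2.5) partially overlaps it — only the 156.00 mm² overlap (of its 238.50 mm²) is removed, clipping the outline — boundary = 85.00 mm. Overall, the cross-section is a single solid region. Total boundary length (outer) = 85.00 mm.

85.00 mm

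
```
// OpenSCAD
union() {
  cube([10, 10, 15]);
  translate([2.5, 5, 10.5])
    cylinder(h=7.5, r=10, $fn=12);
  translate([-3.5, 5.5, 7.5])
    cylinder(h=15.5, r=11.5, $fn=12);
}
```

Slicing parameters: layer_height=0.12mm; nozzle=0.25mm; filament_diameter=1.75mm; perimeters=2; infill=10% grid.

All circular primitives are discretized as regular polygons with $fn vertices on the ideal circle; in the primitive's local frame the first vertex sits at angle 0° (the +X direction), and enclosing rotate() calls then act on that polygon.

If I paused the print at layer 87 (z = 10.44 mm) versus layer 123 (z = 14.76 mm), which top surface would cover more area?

Layer 87 (z = 10.44): the cube is present — its section is the full 10×10 rectangle (area 100.00 mm²); the cylinder at (2.5, 5) is absent (z outside [10.5, 18]); the r=11.5 cylinder at (-3.5, 5.5) gives a regular 12-gon of circumradius 11.5 (constant along its height) (area = (12/2)·11.500²·sin(360°/12) = 396.75 mm²); Merging all regions: the regions partially overlap — summed areas 496.75 mm² minus the doubly-counted overlap 73.23 mm² gives 423.52 mm² — area = 423.52 mm². So its area = 423.52 mm². Layer 123 (z = 14.76): the cube is present — its section is the full 10×10 rectangle (area 100.00 mm²); the r=10 cylinder at (2.5, 5) gives a regular 12-gon of circumradius 10 (constant along its height) (area = (12/2)·10.000²·sin(360°/12) = 300.00 mm²); the r=11.5 cylinder at (-3.5, 5.5) contributes a regular 12-gon of circumradius 11.5 (area = (12/2)·11.500²·sin(360°/12) = 396.75 mm²); Merging all regions: the regions partially overlap — summed areas 796.75 mm² minus the doubly-counted overlap 319.67 mm² gives 477.08 mm² — area = 477.08 mm². So its area = 477.08 mm². Layer 123 is larger (477.08 vs 423.52 mm²).

layer 123 (z = 14.76 mm)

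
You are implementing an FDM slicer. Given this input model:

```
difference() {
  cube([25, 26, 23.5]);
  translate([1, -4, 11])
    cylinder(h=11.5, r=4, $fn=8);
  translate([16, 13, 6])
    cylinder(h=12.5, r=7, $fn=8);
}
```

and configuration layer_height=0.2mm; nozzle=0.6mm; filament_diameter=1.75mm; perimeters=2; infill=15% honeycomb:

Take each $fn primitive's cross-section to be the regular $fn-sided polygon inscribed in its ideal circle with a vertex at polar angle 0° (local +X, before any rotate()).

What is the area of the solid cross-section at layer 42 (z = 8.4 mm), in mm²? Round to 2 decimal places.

511.41 mm²

At z = 8.4 mm: the cube (footprint 25×26) is included at this height (area 650.00 mm²); the cylinder at (1, -4) is absent (z outside [11, 22.5]); the r=7 cylinder at (16, 13) contributes a regular 8-gon of circumradius 7 (area = (8/2)·7.000²·sin(360°/8) = 138.59 mm²); After the difference (first − rest): starting from the 25×26 cube (650.00 mm²), the r=7 cylinder at (16, 13) lies wholly inside it (removes its full 138.59 mm² and its 42.86 mm outline becomes a hole wall) — area = 511.41 mm². Overall, the cross-section is one region with 1 hole. Net area = 511.41 mm².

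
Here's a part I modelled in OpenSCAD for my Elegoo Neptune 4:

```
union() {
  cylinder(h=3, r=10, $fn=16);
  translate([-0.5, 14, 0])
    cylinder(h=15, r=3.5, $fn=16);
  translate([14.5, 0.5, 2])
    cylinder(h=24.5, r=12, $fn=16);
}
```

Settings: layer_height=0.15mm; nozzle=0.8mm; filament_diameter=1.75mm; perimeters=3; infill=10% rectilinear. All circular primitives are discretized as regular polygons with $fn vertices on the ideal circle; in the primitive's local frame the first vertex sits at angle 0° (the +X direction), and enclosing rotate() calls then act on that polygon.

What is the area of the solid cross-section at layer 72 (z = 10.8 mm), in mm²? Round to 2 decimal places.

At z = 10.8 mm: the cylinder does not reach this height (z outside [0, 3]); the cylinder at (-0.5, 14): section is a regular 16-gon, circumradius r=3.5 (area = (16/2)·3.500²·sin(360°/16) = 37.50 mm²); the r=12 cylinder at (14.5, 0.5) gives a regular 16-gon of circumradius 12 (constant along its height) (area = (16/2)·12.000²·sin(360°/16) = 440.85 mm²); Merging all regions: the 2 present regions are separate (no shared area or edge), so areas and boundary lengths simply add and each stays a separate island — area = 478.35 mm². Overall, the cross-section has 2 separate islands. Net area = 478.35 mm².

478.35 mm²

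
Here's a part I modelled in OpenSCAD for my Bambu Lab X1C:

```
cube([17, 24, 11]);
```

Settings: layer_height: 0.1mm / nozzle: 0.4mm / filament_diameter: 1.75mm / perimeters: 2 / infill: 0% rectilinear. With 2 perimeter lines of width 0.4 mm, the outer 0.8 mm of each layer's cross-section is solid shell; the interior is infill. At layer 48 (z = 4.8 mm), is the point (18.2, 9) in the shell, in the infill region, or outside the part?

At z = 4.8 mm: the cube is present — its section is the full 17×24 rectangle. Overall, the cross-section is a single solid region. The nearest boundary edge runs (17.00, 0.00)→(17.00, 24.00); distance from the point to it = 1.20 mm. The point is not inside any of the regions above, so it lies outside the cross-section (1.20 mm from the nearest boundary).

outside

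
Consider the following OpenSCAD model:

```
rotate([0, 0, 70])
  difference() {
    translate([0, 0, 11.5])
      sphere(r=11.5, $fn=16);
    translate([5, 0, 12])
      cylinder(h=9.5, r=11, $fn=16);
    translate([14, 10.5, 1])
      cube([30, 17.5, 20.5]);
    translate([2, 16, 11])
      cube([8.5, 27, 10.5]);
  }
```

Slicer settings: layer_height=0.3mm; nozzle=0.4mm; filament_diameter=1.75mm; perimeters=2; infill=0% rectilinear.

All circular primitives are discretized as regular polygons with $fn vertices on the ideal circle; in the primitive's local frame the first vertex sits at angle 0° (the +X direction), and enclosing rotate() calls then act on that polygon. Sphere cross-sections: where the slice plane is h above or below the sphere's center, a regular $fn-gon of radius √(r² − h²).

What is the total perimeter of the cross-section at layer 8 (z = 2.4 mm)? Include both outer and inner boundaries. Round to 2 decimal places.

At z = 2.4 mm: the sphere: section is a regular 16-gon, circumradius = √(r²−h²) = √(11.5²−9.1²) = 7.031 (perimeter = 2·16·7.031·sin(180°/16) = 43.90 mm); the cylinder at (5, 0) is absent (z outside [12, 21.5]); the cube at (14, 10.5) (footprint 30×17.5) is included at this height (perimeter 95.00 mm); the cube at (2, 16) does not reach this height (z outside [11, 21.5]); Subtracting the remaining from the first: starting from the r=11.5 sphere, the 30×17.5 cube at (14, 10.5) misses the remaining region (no effect) — boundary = 43.90 mm; (whole slice rotated 70° about Z — lengths, areas and connectivity unchanged). Overall, the cross-section is a single solid region. Total boundary length (outer) = 43.90 mm.

43.90 mm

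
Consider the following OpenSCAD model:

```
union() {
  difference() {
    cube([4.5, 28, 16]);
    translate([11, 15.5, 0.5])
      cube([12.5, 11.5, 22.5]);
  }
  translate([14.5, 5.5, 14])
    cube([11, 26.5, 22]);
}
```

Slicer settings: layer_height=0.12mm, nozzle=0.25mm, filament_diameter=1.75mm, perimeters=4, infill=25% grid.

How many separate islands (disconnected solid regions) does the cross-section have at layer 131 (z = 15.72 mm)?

At z = 15.72 mm: the cube (footprint 4.5×28) is included at this height; the cube at (11, 15.5) is present — its section is the full 12.5×11.5 rectangle; Subtracting the remaining from the first: starting from the 4.5×28 cube, the 12.5×11.5 cube at (11, 15.5) misses the remaining region (no effect) — 1 connected region; the cube at (14.5, 5.5) (footprint 11×26.5) is included at this height; Combining (union): the 2 present regions are separate (no shared area or edge), so areas and boundary lengths simply add and each stays a separate island — 2 connected regions. Overall, the cross-section has 2 separate islands. Island count = 2.

2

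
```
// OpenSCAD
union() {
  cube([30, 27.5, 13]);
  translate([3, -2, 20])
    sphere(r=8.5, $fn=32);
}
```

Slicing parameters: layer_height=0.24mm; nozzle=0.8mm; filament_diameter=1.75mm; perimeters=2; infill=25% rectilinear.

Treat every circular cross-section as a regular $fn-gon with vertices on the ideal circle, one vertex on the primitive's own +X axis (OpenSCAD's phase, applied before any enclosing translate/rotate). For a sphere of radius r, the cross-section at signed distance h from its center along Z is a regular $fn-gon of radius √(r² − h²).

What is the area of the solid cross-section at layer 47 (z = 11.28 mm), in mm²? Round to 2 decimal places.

825.00 mm²

At z = 11.28 mm: the cube (footprint 30×27.5) is included at this height (area 825.00 mm²); the sphere at (3, -2) does not reach this height (|z−center|=8.720 > r=8.5); Combining (union): only the 30×27.5 cube is present, so the union is just that shape — area = 825.00 mm². Overall, the cross-section is a single solid region. Net area = 825.00 mm².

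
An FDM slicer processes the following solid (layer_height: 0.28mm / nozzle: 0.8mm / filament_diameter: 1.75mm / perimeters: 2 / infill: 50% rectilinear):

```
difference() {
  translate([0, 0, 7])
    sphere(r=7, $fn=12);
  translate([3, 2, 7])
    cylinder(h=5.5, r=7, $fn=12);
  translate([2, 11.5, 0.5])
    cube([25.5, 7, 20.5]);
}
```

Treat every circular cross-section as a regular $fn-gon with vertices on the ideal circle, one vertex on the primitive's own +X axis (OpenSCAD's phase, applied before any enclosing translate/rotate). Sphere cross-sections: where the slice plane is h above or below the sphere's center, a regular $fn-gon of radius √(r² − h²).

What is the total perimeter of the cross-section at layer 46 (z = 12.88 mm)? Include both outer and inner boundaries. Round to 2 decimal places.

At z = 12.88 mm: the r=7 sphere slices to a regular 12-gon of circumradius 3.798 (√(r²−h²) with h=5.88 from center) (perimeter = 2·12·3.798·sin(180°/12) = 23.59 mm); the cylinder at (3, 2) is not intersected at this z (z outside [7, 12.5]); the 25.5×7 cube at (2, 11.5) contributes its full rectangle (perimeter 65.00 mm); Taking the first minus the rest: starting from the r=7 sphere, the 25.5×7 cube at (2, 11.5) misses the remaining region (no effect) — boundary = 23.59 mm. Overall, the cross-section is a single solid region. Total boundary length (outer) = 23.59 mm.

23.59 mm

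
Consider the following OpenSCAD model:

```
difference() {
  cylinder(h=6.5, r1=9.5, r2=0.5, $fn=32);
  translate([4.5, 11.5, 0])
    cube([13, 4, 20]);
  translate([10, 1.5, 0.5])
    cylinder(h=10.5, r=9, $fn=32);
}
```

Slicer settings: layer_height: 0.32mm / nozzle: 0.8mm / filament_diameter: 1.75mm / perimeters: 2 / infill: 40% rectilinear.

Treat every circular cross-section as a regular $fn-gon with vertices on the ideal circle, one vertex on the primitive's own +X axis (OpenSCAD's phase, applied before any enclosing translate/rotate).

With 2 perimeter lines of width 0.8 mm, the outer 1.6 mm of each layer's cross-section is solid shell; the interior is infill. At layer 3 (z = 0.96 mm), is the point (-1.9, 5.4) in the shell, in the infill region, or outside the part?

At z = 0.96 mm: the cone (r1=9.5→r2=0.5) has section circumradius 8.171 here — a regular 32-gon; the cube at (4.5, 11.5) (footprint 13×4) is included at this height; the cylinder at (10, 1.5): section is a regular 32-gon, circumradius r=9; After the difference (first − rest): starting from the cone, the 13×4 cube at (4.5, 11.5) misses the remaining region (no effect); the r=9 cylinder at (10, 1.5) partially overlaps it — only the 67.54 mm² overlap (of its 252.84 mm²) is removed, clipping the outline — 1 connected region. Overall, the cross-section is a single solid region. The nearest boundary edge runs (-3.13, 7.55)→(-1.59, 8.01); distance from the point to it = 2.41 mm. The point is inside the cross-section and 2.41 mm from the nearest boundary — more than the 1.6 mm shell width (2 × 0.8), so it's in the infill interior.

infill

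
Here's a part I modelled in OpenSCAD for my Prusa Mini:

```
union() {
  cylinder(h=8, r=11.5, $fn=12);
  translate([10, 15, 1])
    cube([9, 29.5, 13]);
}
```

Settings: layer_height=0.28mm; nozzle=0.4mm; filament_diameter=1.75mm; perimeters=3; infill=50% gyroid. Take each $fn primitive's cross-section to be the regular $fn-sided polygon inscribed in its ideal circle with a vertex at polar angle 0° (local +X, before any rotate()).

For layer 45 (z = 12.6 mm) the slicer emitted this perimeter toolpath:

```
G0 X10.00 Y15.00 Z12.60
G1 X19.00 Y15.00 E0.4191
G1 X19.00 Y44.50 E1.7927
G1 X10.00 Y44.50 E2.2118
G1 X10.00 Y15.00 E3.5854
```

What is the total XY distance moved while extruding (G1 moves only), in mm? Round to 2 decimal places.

77.00 mm

Sum the Euclidean lengths of each G1 segment: total = 77.00 mm.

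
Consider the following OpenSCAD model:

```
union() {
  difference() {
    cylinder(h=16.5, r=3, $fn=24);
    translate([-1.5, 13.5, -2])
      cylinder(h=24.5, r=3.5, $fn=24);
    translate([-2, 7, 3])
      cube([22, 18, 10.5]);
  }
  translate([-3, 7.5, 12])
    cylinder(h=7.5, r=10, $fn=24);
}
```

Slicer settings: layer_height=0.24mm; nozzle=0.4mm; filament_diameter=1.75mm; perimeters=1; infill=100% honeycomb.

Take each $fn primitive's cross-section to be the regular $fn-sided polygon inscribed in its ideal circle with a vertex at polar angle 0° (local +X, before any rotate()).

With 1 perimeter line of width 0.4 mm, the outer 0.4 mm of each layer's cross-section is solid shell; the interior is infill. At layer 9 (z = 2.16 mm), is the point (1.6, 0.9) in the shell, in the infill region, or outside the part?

At z = 2.16 mm: the r=3 cylinder contributes a regular 24-gon of circumradius 3; the r=3.5 cylinder at (-1.5, 13.5) gives a regular 24-gon of circumradius 3.5 (constant along its height); the cube at (-2, 7) does not reach this height (z outside [3, 13.5]); After the difference (first − rest): starting from the r=3 cylinder, the r=3.5 cylinder at (-1.5, 13.5) misses the remaining region (no effect) — 1 connected region; the cylinder at (-3, 7.5) is not intersected at this z (z outside [12, 19.5]); Merging all regions: only the result so far is present, so the union is just that shape — 1 connected region. Overall, the cross-section is a single solid region. The nearest boundary edge runs (2.60, 1.50)→(2.90, 0.78); distance from the point to it = 1.15 mm. The point is inside the cross-section and 1.15 mm from the nearest boundary — more than the 0.4 mm shell width (1 × 0.4), so it's in the infill interior.

infill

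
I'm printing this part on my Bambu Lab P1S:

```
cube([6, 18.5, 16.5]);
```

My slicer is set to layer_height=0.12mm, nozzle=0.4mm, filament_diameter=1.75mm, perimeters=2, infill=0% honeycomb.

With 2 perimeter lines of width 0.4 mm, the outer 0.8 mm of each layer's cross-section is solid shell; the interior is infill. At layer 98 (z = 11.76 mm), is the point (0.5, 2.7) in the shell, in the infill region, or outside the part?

shell

At z = 11.76 mm: the 6×18.5 cube contributes its full rectangle. Overall, the cross-section is a single solid region. The nearest boundary edge runs (0.00, 18.50)→(0.00, 0.00); distance from the point to it = 0.50 mm. The point is inside the cross-section, 0.50 mm from the nearest boundary — within the 0.8 mm shell band (2 × 0.4).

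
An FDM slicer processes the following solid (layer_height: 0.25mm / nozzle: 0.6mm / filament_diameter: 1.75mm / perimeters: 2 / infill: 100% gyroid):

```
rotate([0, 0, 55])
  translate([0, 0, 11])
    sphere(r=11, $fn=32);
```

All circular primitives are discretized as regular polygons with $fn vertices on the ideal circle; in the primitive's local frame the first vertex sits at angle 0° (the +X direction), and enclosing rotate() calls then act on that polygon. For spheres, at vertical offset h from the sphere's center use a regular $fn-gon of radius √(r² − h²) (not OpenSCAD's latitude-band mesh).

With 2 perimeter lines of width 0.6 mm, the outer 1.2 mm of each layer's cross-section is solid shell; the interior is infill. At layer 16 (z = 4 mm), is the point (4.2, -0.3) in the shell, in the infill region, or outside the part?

infill

At z = 4 mm: the r=11 sphere contributes a regular 32-gon of circumradius √(11²−7²) = 8.485; (rotated 55° about Z; rotation is an isometry so areas/perimeters/island counts are preserved). Overall, the cross-section is a single solid region. Undo the 55° rotation: the query point maps to (2.163, -3.613) in the un-rotated model frame. The nearest boundary edge runs (3.25, -7.84)→(4.71, -7.06); distance from the point to it = 4.24 mm. The point is inside the cross-section and 4.24 mm from the nearest boundary — more than the 1.2 mm shell width (2 × 0.6), so it's in the infill interior.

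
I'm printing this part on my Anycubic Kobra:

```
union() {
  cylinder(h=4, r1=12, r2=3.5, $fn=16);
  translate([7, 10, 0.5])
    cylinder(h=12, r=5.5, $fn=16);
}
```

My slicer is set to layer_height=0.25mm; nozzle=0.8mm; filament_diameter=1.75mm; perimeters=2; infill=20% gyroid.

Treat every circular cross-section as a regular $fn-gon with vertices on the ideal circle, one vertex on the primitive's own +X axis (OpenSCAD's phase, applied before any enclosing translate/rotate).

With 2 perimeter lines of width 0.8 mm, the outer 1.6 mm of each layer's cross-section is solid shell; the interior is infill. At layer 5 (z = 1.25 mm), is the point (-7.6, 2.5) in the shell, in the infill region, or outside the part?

At z = 1.25 mm: the cone contributes a regular 16-gon of circumradius 9.344 (interpolated between r1=12 and r2=3.5 at t=0.312); the cylinder at (7, 10): section is a regular 16-gon, circumradius r=5.5; Merging all regions: the regions partially overlap (shared area 12.85 mm²), so overlapping operands fuse into one piece — 1 connected region. Overall, the cross-section is a single solid region. The nearest boundary edge runs (-9.34, 0.00)→(-8.63, 3.58); distance from the point to it = 1.22 mm. The point is inside the cross-section, 1.22 mm from the nearest boundary — within the 1.6 mm shell band (2 × 0.8).

shell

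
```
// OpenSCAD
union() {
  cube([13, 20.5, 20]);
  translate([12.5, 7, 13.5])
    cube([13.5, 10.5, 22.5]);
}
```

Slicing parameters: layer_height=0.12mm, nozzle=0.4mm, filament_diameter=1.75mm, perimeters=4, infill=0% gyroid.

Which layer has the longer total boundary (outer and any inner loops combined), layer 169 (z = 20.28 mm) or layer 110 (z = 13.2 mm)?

Layer 169 (z = 20.28): the cube does not reach this height (z outside [0, 20]); the cube at (12.5, 7) is present — its section is the full 13.5×10.5 rectangle (perimeter 48.00 mm); Taking the union: only the 13.5×10.5 cube at (12.5, 7) is present, so the union is just that shape — boundary = 48.00 mm. So its perimeter = 48.00 mm. Layer 110 (z = 13.2): the 13×20.5 cube contributes its full rectangle (perimeter 67.00 mm); the cube at (12.5, 7) is absent (z outside [13.5, 36]); Taking the union: only the 13×20.5 cube is present, so the union is just that shape — boundary = 67.00 mm. So its perimeter = 67.00 mm. Layer 110 is larger (67.00 vs 48.00 mm).

layer 110 (z = 13.2 mm)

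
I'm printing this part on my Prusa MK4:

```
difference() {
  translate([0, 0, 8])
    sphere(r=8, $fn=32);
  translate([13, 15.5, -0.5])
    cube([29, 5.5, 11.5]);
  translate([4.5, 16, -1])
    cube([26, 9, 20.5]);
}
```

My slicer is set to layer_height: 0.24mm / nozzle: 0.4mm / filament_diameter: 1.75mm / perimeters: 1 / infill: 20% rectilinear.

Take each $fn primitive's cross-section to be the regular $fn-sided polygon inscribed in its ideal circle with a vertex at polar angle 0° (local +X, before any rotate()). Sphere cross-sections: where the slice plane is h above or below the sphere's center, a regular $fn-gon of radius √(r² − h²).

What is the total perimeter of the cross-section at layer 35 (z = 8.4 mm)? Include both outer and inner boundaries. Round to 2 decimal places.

50.12 mm

At z = 8.4 mm: the r=8 sphere slices to a regular 32-gon of circumradius 7.990 (√(r²−h²) with h=0.4 from center) (perimeter = 2·32·7.990·sin(180°/32) = 50.12 mm); the cube at (13, 15.5) (footprint 29×5.5) is included at this height (perimeter 69.00 mm); the 26×9 cube at (4.5, 16) contributes its full rectangle (perimeter 70.00 mm); After the difference (first − rest): starting from the r=8 sphere, the 29×5.5 cube at (13, 15.5) misses the remaining region (no effect); the 26×9 cube at (4.5, 16) misses the remaining region (no effect) — boundary = 50.12 mm. Overall, the cross-section is a single solid region. Total boundary length (outer) = 50.12 mm.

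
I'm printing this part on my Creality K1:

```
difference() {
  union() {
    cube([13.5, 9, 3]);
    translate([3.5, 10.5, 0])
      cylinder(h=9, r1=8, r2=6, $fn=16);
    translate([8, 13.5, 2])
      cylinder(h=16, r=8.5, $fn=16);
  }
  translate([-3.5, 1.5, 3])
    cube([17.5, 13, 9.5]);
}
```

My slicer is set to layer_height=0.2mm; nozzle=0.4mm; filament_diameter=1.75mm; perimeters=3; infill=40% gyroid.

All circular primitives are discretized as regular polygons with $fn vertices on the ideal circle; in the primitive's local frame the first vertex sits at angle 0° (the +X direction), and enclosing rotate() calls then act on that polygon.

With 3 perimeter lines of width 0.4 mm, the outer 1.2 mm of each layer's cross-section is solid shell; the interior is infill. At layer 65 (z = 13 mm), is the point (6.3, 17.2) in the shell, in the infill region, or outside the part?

infill

At z = 13 mm: the cube is not intersected at this z (z outside [0, 3]); the cone at (3.5, 10.5) is absent (z outside [0, 9]); the r=8.5 cylinder at (8, 13.5) gives a regular 16-gon of circumradius 8.5 (constant along its height); Taking the union: only the r=8.5 cylinder at (8, 13.5) is present, so the union is just that shape — 1 connected region; the cube at (-3.5, 1.5) is absent (z outside [3, 12.5]); After the difference (first − rest): none of the subtracted shapes is present at this height, so the result so far is unchanged — 1 connected region. Overall, the cross-section is a single solid region. The nearest boundary edge runs (4.75, 21.35)→(1.99, 19.51); distance from the point to it = 4.32 mm. The point is inside the cross-section and 4.32 mm from the nearest boundary — more than the 1.2 mm shell width (3 × 0.4), so it's in the infill interior.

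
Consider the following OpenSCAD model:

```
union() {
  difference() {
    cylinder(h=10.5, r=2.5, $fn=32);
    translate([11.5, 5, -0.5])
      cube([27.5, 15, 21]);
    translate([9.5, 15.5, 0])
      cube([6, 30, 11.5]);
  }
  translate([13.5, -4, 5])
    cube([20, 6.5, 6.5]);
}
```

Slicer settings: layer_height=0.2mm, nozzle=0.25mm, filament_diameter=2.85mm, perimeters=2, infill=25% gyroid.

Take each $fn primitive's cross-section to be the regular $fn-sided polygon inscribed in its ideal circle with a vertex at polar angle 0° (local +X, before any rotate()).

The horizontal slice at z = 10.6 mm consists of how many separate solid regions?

1

At z = 10.6 mm: the cylinder does not reach this height (z outside [0, 10.5]); the cube at (11.5, 5) (footprint 27.5×15) is included at this height; the cube at (9.5, 15.5) (footprint 6×30) is included at this height; Taking the first minus the rest: the first operand is absent here, so nothing remains; the 20×6.5 cube at (13.5, -4) contributes its full rectangle; Merging all regions: only the 20×6.5 cube at (13.5, -4) is present, so the union is just that shape — 1 connected region. The result has 1 disconnected region.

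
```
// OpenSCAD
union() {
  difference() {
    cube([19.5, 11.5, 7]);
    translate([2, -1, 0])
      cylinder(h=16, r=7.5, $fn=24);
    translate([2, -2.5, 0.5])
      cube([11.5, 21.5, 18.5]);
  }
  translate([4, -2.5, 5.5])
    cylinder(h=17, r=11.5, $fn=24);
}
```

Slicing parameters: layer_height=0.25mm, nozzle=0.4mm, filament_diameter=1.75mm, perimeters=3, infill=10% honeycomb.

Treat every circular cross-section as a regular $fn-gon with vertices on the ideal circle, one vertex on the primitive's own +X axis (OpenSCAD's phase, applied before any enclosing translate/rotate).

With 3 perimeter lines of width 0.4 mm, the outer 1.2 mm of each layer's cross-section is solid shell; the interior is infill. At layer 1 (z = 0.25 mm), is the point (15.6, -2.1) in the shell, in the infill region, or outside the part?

outside

At z = 0.25 mm: the cube (footprint 19.5×11.5) is included at this height; the r=7.5 cylinder at (2, -1) contributes a regular 24-gon of circumradius 7.5; the cube at (2, -2.5) is not intersected at this z (z outside [0.5, 19]); Taking the first minus the rest: starting from the 19.5×11.5 cube, the r=7.5 cylinder at (2, -1) partially overlaps it — only the 48.98 mm² overlap (of its 174.70 mm²) is removed, clipping the outline — 1 connected region; the cylinder at (4, -2.5) is not intersected at this z (z outside [5.5, 22.5]); Merging all regions: only the result so far is present, so the union is just that shape — 1 connected region. Overall, the cross-section is a single solid region. The nearest boundary edge runs (19.50, 0.00)→(9.37, 0.00); distance from the point to it = 2.10 mm. The point is not inside any of the regions above, so it lies outside the cross-section (2.10 mm from the nearest boundary).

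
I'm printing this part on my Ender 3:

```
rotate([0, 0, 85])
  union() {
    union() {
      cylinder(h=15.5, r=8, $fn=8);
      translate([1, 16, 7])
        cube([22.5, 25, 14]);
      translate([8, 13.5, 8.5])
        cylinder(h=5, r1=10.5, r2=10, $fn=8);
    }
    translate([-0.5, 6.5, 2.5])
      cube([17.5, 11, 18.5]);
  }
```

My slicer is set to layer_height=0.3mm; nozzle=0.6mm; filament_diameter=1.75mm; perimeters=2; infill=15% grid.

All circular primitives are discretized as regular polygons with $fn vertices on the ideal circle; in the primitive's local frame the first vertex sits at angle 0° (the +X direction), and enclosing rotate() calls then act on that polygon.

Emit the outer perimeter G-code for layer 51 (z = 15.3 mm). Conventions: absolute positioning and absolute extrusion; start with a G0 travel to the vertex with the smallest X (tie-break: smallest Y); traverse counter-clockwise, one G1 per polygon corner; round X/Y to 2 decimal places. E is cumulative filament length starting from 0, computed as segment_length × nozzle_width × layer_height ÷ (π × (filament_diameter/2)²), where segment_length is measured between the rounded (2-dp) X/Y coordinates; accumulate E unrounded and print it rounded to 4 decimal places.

At z = 15.3 mm: the r=8 cylinder gives a regular 8-gon of circumradius 8 (constant along its height); the 22.5×25 cube at (1, 16) contributes its full rectangle; the cone at (8, 13.5) is absent (z outside [8.5, 13.5]); Merging all regions: the 2 present regions are separate (no shared area or edge), so areas and boundary lengths simply add and each stays a separate island — 2 connected regions; the cube at (-0.5, 6.5) (footprint 17.5×11) is included at this height; Combining (union): the regions partially overlap (shared area 27.41 mm²), so overlapping operands fuse into one piece — 1 connected region; (rotated 85° about Z; rotation is an isometry so areas/perimeters/island counts are preserved). The outline is a single polygon with 16 vertices. Extrusion per mm of travel: 0.6 × 0.3 / (π × 0.875²) = 0.074835. Accumulating E over each segment gives final E = 11.6834.

G0 X-40.76 Y4.57 Z15.30
G1 X-17.35 Y2.52 E1.7586
G1 X-17.48 Y1.03 E1.8705
G1 X-7.81 Y0.18 E2.5970
G1 X-6.13 Y-5.14 E3.0145
G1 X-0.70 Y-7.97 E3.4727
G1 X5.14 Y-6.13 E3.9309
G1 X7.97 Y-0.70 E4.3892
G1 X6.13 Y5.14 E4.8474
G1 X0.70 Y7.97 E5.3056
G1 X-5.14 Y6.13 E5.7638
G1 X-6.16 Y4.17 E5.9292
G1 X-4.99 Y17.50 E6.9306
G1 X-14.46 Y18.33 E7.6420
G1 X-13.89 Y24.81 E8.1288
G1 X-38.80 Y26.98 E10.0000
G1 X-40.76 Y4.57 E11.6834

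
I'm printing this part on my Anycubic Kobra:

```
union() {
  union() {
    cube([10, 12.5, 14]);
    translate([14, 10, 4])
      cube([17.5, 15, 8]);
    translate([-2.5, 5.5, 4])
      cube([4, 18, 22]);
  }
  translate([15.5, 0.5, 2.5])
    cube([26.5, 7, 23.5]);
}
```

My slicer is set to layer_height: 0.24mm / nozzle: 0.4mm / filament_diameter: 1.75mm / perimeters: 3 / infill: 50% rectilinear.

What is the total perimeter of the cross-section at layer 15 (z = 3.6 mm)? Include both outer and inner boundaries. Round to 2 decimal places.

112.00 mm

At z = 3.6 mm: the 10×12.5 cube contributes its full rectangle (perimeter 45.00 mm); the cube at (14, 10) does not reach this height (z outside [4, 12]); the cube at (-2.5, 5.5) is absent (z outside [4, 26]); Merging all regions: only the 10×12.5 cube is present, so the union is just that shape — boundary = 45.00 mm; the cube at (15.5, 0.5) is present — its section is the full 26.5×7 rectangle (perimeter 67.00 mm); Taking the union: the 2 present regions are separate (no shared area or edge), so areas and boundary lengths simply add and each stays a separate island — boundary = 112.00 mm. Overall, the cross-section has 2 separate islands. Total boundary length (outer) = 112.00 mm.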